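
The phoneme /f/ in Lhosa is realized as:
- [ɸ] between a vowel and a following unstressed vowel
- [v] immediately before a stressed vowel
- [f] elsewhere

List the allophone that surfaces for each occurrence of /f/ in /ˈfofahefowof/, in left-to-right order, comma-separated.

[v], [ɸ], [ɸ], [f]

Occurrence 1 (position 1): immediately before a stressed vowel → [v].
Occurrence 2 (position 3): between a vowel and a following unstressed vowel → [ɸ].
Occurrence 3 (position 7): between a vowel and a following unstressed vowel → [ɸ].
Occurrence 4 (position 11): no conditioning environment matches → elsewhere allophone [f].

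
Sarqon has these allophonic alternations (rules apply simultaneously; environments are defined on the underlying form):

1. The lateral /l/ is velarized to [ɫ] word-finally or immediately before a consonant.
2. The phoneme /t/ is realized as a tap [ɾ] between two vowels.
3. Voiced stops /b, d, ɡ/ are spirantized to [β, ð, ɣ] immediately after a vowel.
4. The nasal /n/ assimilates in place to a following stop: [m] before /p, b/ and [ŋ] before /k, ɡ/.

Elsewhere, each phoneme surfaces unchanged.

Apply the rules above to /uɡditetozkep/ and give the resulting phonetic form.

[uɣdiɾeɾozkep]

/u/ — not in any rule's target class → [u].
/ɡ/ meets the environment for rule 3 (immediately after a vowel) → [ɣ].
/d/ (between /ɡ/ and /i/) is in the target of rule 3 but the environment (immediately after a vowel) is not met → [d].
/i/ (between /d/ and /t/): no rule targets it → [i].
/t/ (between /i/ and /e/): between two vowels, so rule 2 applies → [ɾ].
/e/ (between /t/ and /t/): no rule targets it → [e].
/t/ meets the environment for rule 2 (between two vowels) → [ɾ].
/o/ (between /t/ and /z/) is unaffected → [o].
/z/ stays [z].
/k/ (between /z/ and /e/): no rule targets it → [k].
/e/ stays [e].
/p/ (word-final): no rule targets it → [p].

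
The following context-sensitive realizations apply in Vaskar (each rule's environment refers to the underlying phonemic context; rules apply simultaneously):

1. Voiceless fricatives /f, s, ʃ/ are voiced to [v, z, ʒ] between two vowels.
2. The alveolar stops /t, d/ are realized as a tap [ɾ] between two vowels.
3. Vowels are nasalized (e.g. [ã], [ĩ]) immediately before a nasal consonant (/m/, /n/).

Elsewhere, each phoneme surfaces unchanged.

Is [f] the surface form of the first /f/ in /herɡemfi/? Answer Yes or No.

/f/ (between /m/ and /i/) fails the environment for rule 1, so it stays [f].
The actual realization is [f], which matches [f].

Yes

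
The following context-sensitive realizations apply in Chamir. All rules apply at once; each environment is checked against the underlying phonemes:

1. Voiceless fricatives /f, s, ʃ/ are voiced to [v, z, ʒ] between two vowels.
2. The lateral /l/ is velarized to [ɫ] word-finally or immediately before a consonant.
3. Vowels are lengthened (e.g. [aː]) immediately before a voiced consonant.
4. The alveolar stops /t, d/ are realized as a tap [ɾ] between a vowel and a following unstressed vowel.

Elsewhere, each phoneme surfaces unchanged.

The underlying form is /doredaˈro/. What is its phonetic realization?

/d/ — word-initial; rule 4 does not apply here → [d].
Rule 3 applies to /o/ (between /d/ and /r/: before a voiced consonant) → [oː].
/r/ stays [r].
/e/ (between /r/ and /d/): before a voiced consonant, so rule 3 applies → [eː].
/d/ (between /e/ and /a/): between a vowel and a following unstressed vowel, so rule 4 applies → [ɾ].
/a/ — between /d/ and /r/, before a voiced consonant — surfaces as [aː] (rule 3).
/r/ (between /a/ and /o/): no rule targets it → [r].
/o/ (word-final): rule 3 targets it, but not before a voiced consonant → unchanged [o].

[doːreːɾaːˈro]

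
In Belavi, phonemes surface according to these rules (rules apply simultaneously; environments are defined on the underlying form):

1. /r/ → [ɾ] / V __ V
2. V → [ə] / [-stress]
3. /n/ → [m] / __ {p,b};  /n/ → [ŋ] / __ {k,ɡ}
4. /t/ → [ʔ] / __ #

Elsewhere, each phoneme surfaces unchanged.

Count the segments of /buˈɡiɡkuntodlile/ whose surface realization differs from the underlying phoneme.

5

Segments that undergo a rule: /u/ → [ə] (rule 2); /u/ → [ə] (rule 2); /o/ → [ə] (rule 2); /i/ → [ə] (rule 2); /e/ → [ə] (rule 2).
All other segments surface unchanged.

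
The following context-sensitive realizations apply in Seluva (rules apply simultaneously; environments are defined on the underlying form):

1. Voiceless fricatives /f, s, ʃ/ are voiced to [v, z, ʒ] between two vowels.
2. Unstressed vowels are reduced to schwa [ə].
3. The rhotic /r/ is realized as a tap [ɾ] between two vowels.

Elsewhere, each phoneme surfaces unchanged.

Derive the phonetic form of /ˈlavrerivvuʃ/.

/l/ stays [l].
/a/ (between /l/ and /v/) fails the environment for rule 2, so it stays [a].
/v/ — not in any rule's target class → [v].
/r/ (between /v/ and /e/) fails the environment for rule 3, so it stays [r].
/e/ meets the environment for rule 2 (in an unstressed syllable) → [ə].
Rule 3 applies to /r/ (between /e/ and /i/: between two vowels) → [ɾ].
/i/ (between /r/ and /v/) occurs in an unstressed syllable → [ə] by rule 2.
/v/ — not in any rule's target class → [v].
/v/ (between /v/ and /u/): no rule targets it → [v].
/u/ (between /v/ and /ʃ/): in an unstressed syllable, so rule 2 applies → [ə].
/ʃ/ (word-final) is in the target of rule 1 but the environment (between two vowels) is not met → [ʃ].

[ˈlavrəɾəvvəʃ]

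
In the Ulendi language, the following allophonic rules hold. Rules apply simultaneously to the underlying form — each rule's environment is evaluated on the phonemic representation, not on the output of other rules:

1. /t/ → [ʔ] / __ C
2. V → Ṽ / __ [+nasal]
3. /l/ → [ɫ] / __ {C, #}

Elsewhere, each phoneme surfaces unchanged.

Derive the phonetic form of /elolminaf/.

/e/ (word-initial) is in the target of rule 2 but the environment (before a nasal consonant) is not met → [e].
/l/ (between /e/ and /o/) fails the environment for rule 3, so it stays [l].
/o/ (between /l/ and /l/) fails the environment for rule 2, so it stays [o].
/l/ meets the environment for rule 3 (word-finally or immediately before a consonant) → [ɫ].
/m/ — not in any rule's target class → [m].
/i/ — between /m/ and /n/, before a nasal consonant — surfaces as [ĩ] (rule 2).
/n/ (between /i/ and /a/): no rule targets it → [n].
/a/ (between /n/ and /f/) is in the target of rule 2 but the environment (before a nasal consonant) is not met → [a].
/f/ stays [f].

[eloɫmĩnaf]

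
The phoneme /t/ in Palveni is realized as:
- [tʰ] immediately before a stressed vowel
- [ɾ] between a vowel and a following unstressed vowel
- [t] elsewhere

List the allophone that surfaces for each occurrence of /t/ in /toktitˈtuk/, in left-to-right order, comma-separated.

[t], [t], [t], [tʰ]

Occurrence 1 (position 1): no conditioning environment matches → elsewhere allophone [t].
Occurrence 2 (position 4): no conditioning environment matches → elsewhere allophone [t].
Occurrence 3 (position 6): no conditioning environment matches → elsewhere allophone [t].
Occurrence 4 (position 7): immediately before a stressed vowel → [tʰ].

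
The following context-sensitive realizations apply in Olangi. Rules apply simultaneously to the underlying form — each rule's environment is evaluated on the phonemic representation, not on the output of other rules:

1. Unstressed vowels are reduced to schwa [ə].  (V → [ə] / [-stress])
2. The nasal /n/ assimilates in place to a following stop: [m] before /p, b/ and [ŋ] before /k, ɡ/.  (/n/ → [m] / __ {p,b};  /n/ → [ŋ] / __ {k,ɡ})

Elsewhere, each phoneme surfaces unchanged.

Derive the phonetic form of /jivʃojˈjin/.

/j/ — not in any rule's target class → [j].
/i/ — between /j/ and /v/, in an unstressed syllable — surfaces as [ə] (rule 1).
/v/ — not in any rule's target class → [v].
/ʃ/ — not in any rule's target class → [ʃ].
/o/ (between /ʃ/ and /j/): in an unstressed syllable, so rule 1 applies → [ə].
/j/ — not in any rule's target class → [j].
/j/ stays [j].
/i/ (between /j/ and /n/) fails the environment for rule 1, so it stays [i].
/n/ (word-final) fails the environment for rule 2, so it stays [n].

[jəvʃəjˈjin]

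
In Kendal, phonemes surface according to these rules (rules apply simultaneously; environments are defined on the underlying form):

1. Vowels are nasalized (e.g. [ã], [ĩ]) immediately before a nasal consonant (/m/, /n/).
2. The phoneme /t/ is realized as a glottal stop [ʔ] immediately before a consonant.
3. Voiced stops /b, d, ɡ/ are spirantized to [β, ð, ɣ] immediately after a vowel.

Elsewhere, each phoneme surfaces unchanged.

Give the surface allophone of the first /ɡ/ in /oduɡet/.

[ɣ]

/ɡ/ meets the environment for rule 3 (immediately after a vowel) → [ɣ].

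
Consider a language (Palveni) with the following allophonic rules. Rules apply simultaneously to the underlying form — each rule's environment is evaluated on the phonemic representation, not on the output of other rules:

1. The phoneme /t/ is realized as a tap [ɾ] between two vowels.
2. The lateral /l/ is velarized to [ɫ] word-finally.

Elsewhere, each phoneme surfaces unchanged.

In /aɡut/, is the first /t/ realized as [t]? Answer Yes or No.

Yes

/t/ (word-final) fails the environment for rule 1, so it stays [t].
The actual realization is [t], which matches [t].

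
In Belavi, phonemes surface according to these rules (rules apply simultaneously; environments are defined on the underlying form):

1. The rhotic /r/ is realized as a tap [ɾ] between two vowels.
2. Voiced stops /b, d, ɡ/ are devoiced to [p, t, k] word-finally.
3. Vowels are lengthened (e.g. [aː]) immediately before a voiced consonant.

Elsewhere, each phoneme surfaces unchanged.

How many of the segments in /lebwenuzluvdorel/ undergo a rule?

7

Segments that undergo a rule: /e/ → [eː] (rule 3); /e/ → [eː] (rule 3); /u/ → [uː] (rule 3); /u/ → [uː] (rule 3); /o/ → [oː] (rule 3); /r/ → [ɾ] (rule 1); /e/ → [eː] (rule 3).
All other segments surface unchanged.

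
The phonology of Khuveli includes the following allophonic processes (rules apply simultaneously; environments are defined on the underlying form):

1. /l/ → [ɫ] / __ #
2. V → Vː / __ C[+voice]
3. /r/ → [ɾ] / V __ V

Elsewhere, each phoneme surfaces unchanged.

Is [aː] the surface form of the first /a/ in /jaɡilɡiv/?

Yes

/a/ — between /j/ and /ɡ/, before a voiced consonant — surfaces as [aː] (rule 2).
The actual realization is [aː], which matches [aː].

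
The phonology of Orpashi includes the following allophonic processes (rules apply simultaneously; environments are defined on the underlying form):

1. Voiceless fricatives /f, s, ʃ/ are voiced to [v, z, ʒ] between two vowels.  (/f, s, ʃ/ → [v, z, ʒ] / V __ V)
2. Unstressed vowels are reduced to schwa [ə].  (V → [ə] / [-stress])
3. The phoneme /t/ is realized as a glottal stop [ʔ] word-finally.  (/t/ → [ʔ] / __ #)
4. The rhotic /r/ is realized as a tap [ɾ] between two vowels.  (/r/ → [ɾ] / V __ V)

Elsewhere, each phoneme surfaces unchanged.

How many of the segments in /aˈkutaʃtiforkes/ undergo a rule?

6

Segments that undergo a rule: /a/ → [ə] (rule 2); /a/ → [ə] (rule 2); /i/ → [ə] (rule 2); /f/ → [v] (rule 1); /o/ → [ə] (rule 2); /e/ → [ə] (rule 2).
All other segments surface unchanged.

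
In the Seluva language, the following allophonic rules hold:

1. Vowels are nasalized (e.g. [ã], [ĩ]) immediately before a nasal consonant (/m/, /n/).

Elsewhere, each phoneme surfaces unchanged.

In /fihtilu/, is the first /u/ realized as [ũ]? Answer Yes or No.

No

/u/ (word-final) fails the environment for rule 1, so it stays [u].
The actual realization is [u], not [ũ].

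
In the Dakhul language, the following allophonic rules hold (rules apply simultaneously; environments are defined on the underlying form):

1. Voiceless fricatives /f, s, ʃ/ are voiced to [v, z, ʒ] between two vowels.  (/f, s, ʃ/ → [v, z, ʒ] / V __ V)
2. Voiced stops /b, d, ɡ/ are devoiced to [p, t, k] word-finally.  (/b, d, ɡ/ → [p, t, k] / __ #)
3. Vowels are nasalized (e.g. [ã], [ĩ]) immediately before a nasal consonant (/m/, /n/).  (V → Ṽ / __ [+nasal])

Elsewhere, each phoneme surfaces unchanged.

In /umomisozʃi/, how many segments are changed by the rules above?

Segments that undergo a rule: /u/ → [ũ] (rule 3); /o/ → [õ] (rule 3); /s/ → [z] (rule 1).
All other segments surface unchanged.

3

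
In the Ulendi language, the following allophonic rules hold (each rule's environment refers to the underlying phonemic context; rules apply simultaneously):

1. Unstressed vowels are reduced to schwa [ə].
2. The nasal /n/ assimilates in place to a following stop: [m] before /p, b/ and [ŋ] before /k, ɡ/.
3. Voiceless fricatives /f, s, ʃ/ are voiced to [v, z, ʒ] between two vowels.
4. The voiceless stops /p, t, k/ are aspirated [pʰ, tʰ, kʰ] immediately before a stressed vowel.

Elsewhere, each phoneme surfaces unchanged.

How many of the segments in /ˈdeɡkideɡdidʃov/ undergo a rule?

Segments that undergo a rule: /i/ → [ə] (rule 1); /e/ → [ə] (rule 1); /i/ → [ə] (rule 1); /o/ → [ə] (rule 1).
All other segments surface unchanged.

4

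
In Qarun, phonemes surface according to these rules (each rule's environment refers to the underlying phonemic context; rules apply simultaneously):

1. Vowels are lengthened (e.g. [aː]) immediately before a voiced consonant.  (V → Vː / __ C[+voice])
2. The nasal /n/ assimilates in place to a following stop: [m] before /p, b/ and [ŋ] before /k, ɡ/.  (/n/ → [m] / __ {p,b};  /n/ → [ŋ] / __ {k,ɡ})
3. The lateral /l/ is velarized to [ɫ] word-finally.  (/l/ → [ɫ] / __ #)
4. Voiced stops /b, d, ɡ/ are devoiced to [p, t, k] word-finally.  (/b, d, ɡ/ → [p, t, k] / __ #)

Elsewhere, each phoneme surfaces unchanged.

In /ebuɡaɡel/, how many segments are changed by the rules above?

Segments that undergo a rule: /e/ → [eː] (rule 1); /u/ → [uː] (rule 1); /a/ → [aː] (rule 1); /e/ → [eː] (rule 1); /l/ → [ɫ] (rule 3).
All other segments surface unchanged.

5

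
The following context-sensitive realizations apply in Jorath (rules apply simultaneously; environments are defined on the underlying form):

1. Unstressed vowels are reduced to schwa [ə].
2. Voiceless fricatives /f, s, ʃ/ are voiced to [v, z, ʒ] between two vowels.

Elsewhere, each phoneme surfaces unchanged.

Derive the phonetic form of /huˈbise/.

/h/ (word-initial) is unaffected → [h].
/u/ — between /h/ and /b/, in an unstressed syllable — surfaces as [ə] (rule 1).
/b/ — not in any rule's target class → [b].
/i/ — between /b/ and /s/; rule 1 does not apply here → [i].
/s/ (between /i/ and /e/): between two vowels, so rule 2 applies → [z].
/e/ (word-final) occurs in an unstressed syllable → [ə] by rule 1.

[həˈbizə]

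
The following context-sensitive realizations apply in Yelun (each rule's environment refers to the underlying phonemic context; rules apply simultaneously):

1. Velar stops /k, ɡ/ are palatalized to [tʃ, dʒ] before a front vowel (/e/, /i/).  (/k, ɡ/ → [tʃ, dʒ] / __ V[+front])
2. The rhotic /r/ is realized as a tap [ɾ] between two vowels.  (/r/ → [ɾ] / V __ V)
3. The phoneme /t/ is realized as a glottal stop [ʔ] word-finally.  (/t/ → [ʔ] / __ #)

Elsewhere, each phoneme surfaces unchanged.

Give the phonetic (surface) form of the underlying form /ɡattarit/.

[ɡattaɾiʔ]

/ɡ/ — word-initial; rule 1 does not apply here → [ɡ].
/a/ — not in any rule's target class → [a].
/t/ (between /a/ and /t/): rule 3 targets it, but not word-finally → unchanged [t].
/t/ (between /t/ and /a/) fails the environment for rule 3, so it stays [t].
/a/ (between /t/ and /r/) is unaffected → [a].
/r/ meets the environment for rule 2 (between two vowels) → [ɾ].
/i/ — not in any rule's target class → [i].
Rule 3 applies to /t/ (word-final: word-finally) → [ʔ].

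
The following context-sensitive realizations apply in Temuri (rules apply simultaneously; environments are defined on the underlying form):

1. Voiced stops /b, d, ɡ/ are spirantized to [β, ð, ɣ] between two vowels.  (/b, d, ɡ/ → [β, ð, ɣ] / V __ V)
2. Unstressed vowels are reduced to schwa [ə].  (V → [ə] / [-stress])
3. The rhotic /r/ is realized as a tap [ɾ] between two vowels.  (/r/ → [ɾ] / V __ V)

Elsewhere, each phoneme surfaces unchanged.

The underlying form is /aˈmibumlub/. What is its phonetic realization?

/a/ — word-initial, in an unstressed syllable — surfaces as [ə] (rule 2).
/m/ (between /a/ and /i/) is unaffected → [m].
/i/ — between /m/ and /b/; rule 2 does not apply here → [i].
/b/ (between /i/ and /u/) occurs between two vowels → [β] by rule 1.
/u/ (between /b/ and /m/) occurs in an unstressed syllable → [ə] by rule 2.
/m/ — not in any rule's target class → [m].
/l/ (between /m/ and /u/) is unaffected → [l].
/u/ meets the environment for rule 2 (in an unstressed syllable) → [ə].
/b/ (word-final): rule 1 targets it, but not between two vowels → unchanged [b].

[əˈmiβəmləb]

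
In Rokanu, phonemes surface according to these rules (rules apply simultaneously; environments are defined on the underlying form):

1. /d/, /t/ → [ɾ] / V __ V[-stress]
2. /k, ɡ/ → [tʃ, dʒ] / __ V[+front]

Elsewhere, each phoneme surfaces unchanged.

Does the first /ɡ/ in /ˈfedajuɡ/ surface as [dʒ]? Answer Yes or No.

No

/ɡ/ (word-final): rule 2 targets it, but not before a front vowel → unchanged [ɡ].
The actual realization is [ɡ], not [dʒ].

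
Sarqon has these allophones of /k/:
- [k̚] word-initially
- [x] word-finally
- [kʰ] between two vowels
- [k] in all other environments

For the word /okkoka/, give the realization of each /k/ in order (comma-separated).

Occurrence 1 (position 2): no conditioning environment matches → elsewhere allophone [k].
Occurrence 2 (position 3): no conditioning environment matches → elsewhere allophone [k].
Occurrence 3 (position 5): between two vowels → [kʰ].

[k], [k], [kʰ]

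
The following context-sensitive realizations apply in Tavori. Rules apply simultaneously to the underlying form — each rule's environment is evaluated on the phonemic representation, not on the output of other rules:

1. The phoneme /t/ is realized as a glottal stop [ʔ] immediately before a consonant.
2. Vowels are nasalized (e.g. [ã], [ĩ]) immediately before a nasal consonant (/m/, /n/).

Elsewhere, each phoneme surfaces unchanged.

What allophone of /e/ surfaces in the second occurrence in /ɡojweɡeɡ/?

[e]

/e/ (between /ɡ/ and /ɡ/) is in the target of rule 2 but the environment (before a nasal consonant) is not met → [e].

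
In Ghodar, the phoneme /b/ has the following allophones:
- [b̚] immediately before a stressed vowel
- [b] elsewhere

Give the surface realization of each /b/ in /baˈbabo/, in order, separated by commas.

Occurrence 1 (position 1): no conditioning environment matches → elsewhere allophone [b].
Occurrence 2 (position 3): immediately before a stressed vowel → [b̚].
Occurrence 3 (position 5): no conditioning environment matches → elsewhere allophone [b].

[b], [b̚], [b]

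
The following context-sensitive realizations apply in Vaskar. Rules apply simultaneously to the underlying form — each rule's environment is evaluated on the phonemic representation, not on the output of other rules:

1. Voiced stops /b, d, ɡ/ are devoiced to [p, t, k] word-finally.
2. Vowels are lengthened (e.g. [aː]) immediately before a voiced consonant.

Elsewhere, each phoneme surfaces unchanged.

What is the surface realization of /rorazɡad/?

[roːraːzɡaːt]

/r/ — not in any rule's target class → [r].
Rule 2 applies to /o/ (between /r/ and /r/: before a voiced consonant) → [oː].
/r/ (between /o/ and /a/) is unaffected → [r].
/a/ (between /r/ and /z/): before a voiced consonant, so rule 2 applies → [aː].
/z/ — not in any rule's target class → [z].
/ɡ/ (between /z/ and /a/) fails the environment for rule 1, so it stays [ɡ].
/a/ (between /ɡ/ and /d/) occurs before a voiced consonant → [aː] by rule 2.
/d/ — word-final, word-finally — surfaces as [t] (rule 1).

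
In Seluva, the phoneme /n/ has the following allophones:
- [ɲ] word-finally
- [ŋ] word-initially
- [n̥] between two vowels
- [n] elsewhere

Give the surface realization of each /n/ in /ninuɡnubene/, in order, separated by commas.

[ŋ], [n̥], [n], [n̥]

Occurrence 1 (position 1): word-initially → [ŋ].
Occurrence 2 (position 3): between two vowels → [n̥].
Occurrence 3 (position 6): no conditioning environment matches → elsewhere allophone [n].
Occurrence 4 (position 10): between two vowels → [n̥].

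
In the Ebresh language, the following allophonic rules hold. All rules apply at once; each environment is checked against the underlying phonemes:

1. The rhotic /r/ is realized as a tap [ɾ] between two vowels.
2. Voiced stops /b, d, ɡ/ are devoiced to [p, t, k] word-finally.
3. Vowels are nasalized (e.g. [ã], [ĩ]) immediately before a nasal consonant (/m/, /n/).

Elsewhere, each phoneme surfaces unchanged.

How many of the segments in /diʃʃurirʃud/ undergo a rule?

2

Segments that undergo a rule: /r/ → [ɾ] (rule 1); /d/ → [t] (rule 2).
All other segments surface unchanged.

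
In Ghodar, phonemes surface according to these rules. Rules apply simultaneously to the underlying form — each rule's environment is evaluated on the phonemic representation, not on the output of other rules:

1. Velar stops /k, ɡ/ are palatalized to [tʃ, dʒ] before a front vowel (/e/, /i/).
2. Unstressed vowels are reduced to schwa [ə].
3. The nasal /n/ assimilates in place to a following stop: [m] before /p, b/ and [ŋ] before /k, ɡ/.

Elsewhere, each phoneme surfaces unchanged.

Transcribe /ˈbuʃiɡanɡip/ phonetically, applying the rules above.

/u/ (between /b/ and /ʃ/) is in the target of rule 2 but the environment (in an unstressed syllable) is not met → [u].
Rule 2 applies to /i/ (between /ʃ/ and /ɡ/: in an unstressed syllable) → [ə].
/ɡ/ (between /i/ and /a/): rule 1 targets it, but not before a front vowel → unchanged [ɡ].
/a/ (between /ɡ/ and /n/): in an unstressed syllable, so rule 2 applies → [ə].
/n/ meets the environment for rule 3 (before a labial or velar stop) → [ŋ].
/ɡ/ (between /n/ and /i/): before a front vowel, so rule 1 applies → [dʒ].
/i/ meets the environment for rule 2 (in an unstressed syllable) → [ə].

[ˈbuʃəɡəŋdʒəp]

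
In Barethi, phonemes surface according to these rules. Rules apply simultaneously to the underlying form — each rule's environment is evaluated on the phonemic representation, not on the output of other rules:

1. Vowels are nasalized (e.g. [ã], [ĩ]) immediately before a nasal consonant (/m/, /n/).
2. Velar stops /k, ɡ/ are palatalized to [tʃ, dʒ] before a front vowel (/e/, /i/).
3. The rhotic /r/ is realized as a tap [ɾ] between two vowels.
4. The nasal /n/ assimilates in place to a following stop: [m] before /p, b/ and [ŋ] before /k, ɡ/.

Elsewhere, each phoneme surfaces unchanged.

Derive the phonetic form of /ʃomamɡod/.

[ʃõmãmɡod]

/o/ — between /ʃ/ and /m/, before a nasal consonant — surfaces as [õ] (rule 1).
/a/ (between /m/ and /m/) occurs before a nasal consonant → [ã] by rule 1.
/ɡ/ — between /m/ and /o/; rule 2 does not apply here → [ɡ].
/o/ (between /ɡ/ and /d/) is in the target of rule 1 but the environment (before a nasal consonant) is not met → [o].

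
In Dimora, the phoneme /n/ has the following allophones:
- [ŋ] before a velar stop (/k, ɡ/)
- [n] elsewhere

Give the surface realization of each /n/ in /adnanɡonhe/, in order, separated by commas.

[n], [ŋ], [n]

Occurrence 1 (position 3): no conditioning environment matches → elsewhere allophone [n].
Occurrence 2 (position 5): before a velar stop → [ŋ].
Occurrence 3 (position 8): no conditioning environment matches → elsewhere allophone [n].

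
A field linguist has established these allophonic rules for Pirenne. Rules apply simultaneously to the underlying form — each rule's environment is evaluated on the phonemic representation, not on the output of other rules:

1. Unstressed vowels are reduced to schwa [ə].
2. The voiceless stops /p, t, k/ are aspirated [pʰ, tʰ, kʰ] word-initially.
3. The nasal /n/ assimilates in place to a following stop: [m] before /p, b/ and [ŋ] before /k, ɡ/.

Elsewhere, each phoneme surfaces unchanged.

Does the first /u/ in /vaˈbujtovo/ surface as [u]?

/u/ (between /b/ and /j/): rule 1 targets it, but not in an unstressed syllable → unchanged [u].
The actual realization is [u], which matches [u].

Yes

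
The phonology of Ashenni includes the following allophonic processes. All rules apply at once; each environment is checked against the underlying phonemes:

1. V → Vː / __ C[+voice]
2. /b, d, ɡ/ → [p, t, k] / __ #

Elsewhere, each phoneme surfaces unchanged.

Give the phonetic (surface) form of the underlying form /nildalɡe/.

/n/ (word-initial) is unaffected → [n].
/i/ (between /n/ and /l/) occurs before a voiced consonant → [iː] by rule 1.
/l/ stays [l].
/d/ (between /l/ and /a/): rule 2 targets it, but not word-finally → unchanged [d].
/a/ (between /d/ and /l/): before a voiced consonant, so rule 1 applies → [aː].
/l/ (between /a/ and /ɡ/): no rule targets it → [l].
/ɡ/ (between /l/ and /e/) is in the target of rule 2 but the environment (word-finally) is not met → [ɡ].
/e/ (word-final) is in the target of rule 1 but the environment (before a voiced consonant) is not met → [e].

[niːldaːlɡe]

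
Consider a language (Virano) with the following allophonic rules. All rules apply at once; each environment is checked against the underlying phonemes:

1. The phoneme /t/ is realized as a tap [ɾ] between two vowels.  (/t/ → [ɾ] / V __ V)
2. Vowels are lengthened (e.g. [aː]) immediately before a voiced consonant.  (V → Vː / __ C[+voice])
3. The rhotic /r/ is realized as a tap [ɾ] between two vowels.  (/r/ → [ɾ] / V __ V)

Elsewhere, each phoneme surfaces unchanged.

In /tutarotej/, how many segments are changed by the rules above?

Segments that undergo a rule: /t/ → [ɾ] (rule 1); /a/ → [aː] (rule 2); /r/ → [ɾ] (rule 3); /t/ → [ɾ] (rule 1); /e/ → [eː] (rule 2).
All other segments surface unchanged.

5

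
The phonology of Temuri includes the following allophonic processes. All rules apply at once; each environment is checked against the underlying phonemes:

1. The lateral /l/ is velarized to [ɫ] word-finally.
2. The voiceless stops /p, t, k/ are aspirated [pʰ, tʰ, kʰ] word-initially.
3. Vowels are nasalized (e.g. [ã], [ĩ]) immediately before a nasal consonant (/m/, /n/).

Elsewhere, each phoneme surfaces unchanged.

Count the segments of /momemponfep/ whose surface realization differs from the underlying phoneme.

3

Segments that undergo a rule: /o/ → [õ] (rule 3); /e/ → [ẽ] (rule 3); /o/ → [õ] (rule 3).
All other segments surface unchanged.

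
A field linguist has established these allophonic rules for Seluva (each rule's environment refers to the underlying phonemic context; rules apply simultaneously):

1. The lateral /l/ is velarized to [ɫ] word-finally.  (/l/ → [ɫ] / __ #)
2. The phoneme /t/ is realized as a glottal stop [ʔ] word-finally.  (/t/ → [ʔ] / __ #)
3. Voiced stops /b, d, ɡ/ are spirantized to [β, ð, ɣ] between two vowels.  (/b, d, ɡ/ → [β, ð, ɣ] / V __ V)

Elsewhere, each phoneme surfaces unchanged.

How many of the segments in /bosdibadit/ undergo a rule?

3

Segments that undergo a rule: /b/ → [β] (rule 3); /d/ → [ð] (rule 3); /t/ → [ʔ] (rule 2).
All other segments surface unchanged.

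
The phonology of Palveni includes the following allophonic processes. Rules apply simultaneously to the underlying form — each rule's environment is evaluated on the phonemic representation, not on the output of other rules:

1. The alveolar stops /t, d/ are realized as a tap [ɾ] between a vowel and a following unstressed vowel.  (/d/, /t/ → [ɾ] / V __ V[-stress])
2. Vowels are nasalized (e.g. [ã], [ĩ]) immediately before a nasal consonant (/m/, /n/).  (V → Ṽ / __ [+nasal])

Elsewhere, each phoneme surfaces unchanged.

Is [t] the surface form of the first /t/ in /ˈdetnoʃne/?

/t/ (between /e/ and /n/) fails the environment for rule 1, so it stays [t].
The actual realization is [t], which matches [t].

Yes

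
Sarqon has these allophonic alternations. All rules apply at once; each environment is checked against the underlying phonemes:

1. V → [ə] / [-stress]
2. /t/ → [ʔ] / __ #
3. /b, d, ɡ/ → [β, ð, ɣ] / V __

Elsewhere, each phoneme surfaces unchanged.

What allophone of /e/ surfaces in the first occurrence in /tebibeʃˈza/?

/e/ (between /t/ and /b/): in an unstressed syllable, so rule 1 applies → [ə].

[ə]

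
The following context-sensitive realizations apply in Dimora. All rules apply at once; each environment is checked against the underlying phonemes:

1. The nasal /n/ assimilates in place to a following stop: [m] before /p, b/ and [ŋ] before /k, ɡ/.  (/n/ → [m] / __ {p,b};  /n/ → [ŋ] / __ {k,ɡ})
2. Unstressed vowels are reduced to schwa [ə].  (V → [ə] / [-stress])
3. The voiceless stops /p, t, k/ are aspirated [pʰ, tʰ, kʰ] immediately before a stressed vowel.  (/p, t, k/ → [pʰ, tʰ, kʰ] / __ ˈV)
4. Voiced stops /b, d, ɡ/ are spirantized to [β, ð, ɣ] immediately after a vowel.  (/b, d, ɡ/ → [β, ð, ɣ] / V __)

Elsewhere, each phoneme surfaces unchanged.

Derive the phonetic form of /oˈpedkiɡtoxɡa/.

/o/ — word-initial, in an unstressed syllable — surfaces as [ə] (rule 2).
/p/ — between /o/ and /e/, immediately before a stressed vowel — surfaces as [pʰ] (rule 3).
/e/ (between /p/ and /d/) fails the environment for rule 2, so it stays [e].
/d/ (between /e/ and /k/) occurs immediately after a vowel → [ð] by rule 4.
/k/ (between /d/ and /i/): rule 3 targets it, but not immediately before a stressed vowel → unchanged [k].
Rule 2 applies to /i/ (between /k/ and /ɡ/: in an unstressed syllable) → [ə].
/ɡ/ (between /i/ and /t/) occurs immediately after a vowel → [ɣ] by rule 4.
/t/ (between /ɡ/ and /o/) fails the environment for rule 3, so it stays [t].
/o/ (between /t/ and /x/): in an unstressed syllable, so rule 2 applies → [ə].
/x/ — not in any rule's target class → [x].
/ɡ/ (between /x/ and /a/) is in the target of rule 4 but the environment (immediately after a vowel) is not met → [ɡ].
/a/ — word-final, in an unstressed syllable — surfaces as [ə] (rule 2).

[əˈpʰeðkəɣtəxɡə]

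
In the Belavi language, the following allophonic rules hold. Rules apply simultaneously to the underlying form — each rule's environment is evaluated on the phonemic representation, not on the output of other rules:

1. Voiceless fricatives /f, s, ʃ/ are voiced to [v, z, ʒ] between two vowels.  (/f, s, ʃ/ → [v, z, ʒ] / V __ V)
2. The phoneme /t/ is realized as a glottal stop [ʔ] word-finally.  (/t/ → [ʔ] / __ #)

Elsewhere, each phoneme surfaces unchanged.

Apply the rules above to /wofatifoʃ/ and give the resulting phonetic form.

[wovativoʃ]

/w/ (word-initial) is unaffected → [w].
/o/ (between /w/ and /f/): no rule targets it → [o].
/f/ (between /o/ and /a/): between two vowels, so rule 1 applies → [v].
/a/ (between /f/ and /t/) is unaffected → [a].
/t/ (between /a/ and /i/) fails the environment for rule 2, so it stays [t].
/i/ stays [i].
/f/ — between /i/ and /o/, between two vowels — surfaces as [v] (rule 1).
/o/ — not in any rule's target class → [o].
/ʃ/ (word-final) is in the target of rule 1 but the environment (between two vowels) is not met → [ʃ].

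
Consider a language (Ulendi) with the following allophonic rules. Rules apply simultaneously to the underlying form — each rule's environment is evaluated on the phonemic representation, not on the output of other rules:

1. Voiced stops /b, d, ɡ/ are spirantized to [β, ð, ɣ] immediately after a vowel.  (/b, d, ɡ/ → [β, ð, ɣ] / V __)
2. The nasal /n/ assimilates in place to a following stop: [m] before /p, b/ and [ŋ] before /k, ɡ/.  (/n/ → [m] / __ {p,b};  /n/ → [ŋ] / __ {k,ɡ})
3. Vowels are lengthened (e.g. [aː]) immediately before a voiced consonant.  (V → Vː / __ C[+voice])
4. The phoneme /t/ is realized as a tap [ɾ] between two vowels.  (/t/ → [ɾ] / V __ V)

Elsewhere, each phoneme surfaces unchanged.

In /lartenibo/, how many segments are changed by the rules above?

Segments that undergo a rule: /a/ → [aː] (rule 3); /e/ → [eː] (rule 3); /i/ → [iː] (rule 3); /b/ → [β] (rule 1).
All other segments surface unchanged.

4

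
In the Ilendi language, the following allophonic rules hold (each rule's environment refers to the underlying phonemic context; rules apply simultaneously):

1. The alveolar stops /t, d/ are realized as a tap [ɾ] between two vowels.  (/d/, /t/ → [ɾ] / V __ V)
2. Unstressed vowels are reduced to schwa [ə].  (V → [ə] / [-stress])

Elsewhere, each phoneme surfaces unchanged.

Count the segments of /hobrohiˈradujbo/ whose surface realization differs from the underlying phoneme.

Segments that undergo a rule: /o/ → [ə] (rule 2); /o/ → [ə] (rule 2); /i/ → [ə] (rule 2); /d/ → [ɾ] (rule 1); /u/ → [ə] (rule 2); /o/ → [ə] (rule 2).
All other segments surface unchanged.

6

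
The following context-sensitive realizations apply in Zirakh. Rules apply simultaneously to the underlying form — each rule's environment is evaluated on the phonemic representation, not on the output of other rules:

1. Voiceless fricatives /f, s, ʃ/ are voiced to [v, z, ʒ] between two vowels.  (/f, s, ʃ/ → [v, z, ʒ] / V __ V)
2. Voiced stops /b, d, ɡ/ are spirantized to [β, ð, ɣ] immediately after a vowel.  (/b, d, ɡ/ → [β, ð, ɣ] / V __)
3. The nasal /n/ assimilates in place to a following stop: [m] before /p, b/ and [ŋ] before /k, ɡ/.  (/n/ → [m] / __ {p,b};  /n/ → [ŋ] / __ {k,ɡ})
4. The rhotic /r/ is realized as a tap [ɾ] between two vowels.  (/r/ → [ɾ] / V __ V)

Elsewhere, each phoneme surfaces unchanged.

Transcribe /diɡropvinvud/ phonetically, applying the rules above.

/d/ — word-initial; rule 2 does not apply here → [d].
/i/ — not in any rule's target class → [i].
/ɡ/ meets the environment for rule 2 (immediately after a vowel) → [ɣ].
/r/ (between /ɡ/ and /o/) fails the environment for rule 4, so it stays [r].
/o/ (between /r/ and /p/): no rule targets it → [o].
/p/ stays [p].
/v/ (between /p/ and /i/): no rule targets it → [v].
/i/ — not in any rule's target class → [i].
/n/ (between /i/ and /v/) fails the environment for rule 3, so it stays [n].
/v/ (between /n/ and /u/) is unaffected → [v].
/u/ stays [u].
/d/ meets the environment for rule 2 (immediately after a vowel) → [ð].

[diɣropvinvuð]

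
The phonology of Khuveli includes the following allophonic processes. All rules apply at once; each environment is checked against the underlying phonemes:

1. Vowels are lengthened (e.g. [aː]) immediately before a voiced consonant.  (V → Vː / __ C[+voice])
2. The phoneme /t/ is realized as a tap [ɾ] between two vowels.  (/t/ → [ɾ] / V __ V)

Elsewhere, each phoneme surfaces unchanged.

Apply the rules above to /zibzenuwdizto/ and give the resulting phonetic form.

[ziːbzeːnuːwdiːzto]

/i/ meets the environment for rule 1 (before a voiced consonant) → [iː].
Rule 1 applies to /e/ (between /z/ and /n/: before a voiced consonant) → [eː].
/u/ (between /n/ and /w/) occurs before a voiced consonant → [uː] by rule 1.
Rule 1 applies to /i/ (between /d/ and /z/: before a voiced consonant) → [iː].
/t/ (between /z/ and /o/) is in the target of rule 2 but the environment (between two vowels) is not met → [t].
/o/ (word-final) is in the target of rule 1 but the environment (before a voiced consonant) is not met → [o].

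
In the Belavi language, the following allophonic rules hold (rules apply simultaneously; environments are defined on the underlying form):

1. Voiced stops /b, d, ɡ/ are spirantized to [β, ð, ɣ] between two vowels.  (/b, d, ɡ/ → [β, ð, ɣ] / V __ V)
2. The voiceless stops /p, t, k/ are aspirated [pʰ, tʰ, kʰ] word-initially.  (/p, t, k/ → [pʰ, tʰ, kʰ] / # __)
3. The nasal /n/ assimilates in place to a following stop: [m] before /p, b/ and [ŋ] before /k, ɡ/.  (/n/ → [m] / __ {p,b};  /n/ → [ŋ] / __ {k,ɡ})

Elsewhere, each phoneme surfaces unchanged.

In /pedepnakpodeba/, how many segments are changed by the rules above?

Segments that undergo a rule: /p/ → [pʰ] (rule 2); /d/ → [ð] (rule 1); /d/ → [ð] (rule 1); /b/ → [β] (rule 1).
All other segments surface unchanged.

4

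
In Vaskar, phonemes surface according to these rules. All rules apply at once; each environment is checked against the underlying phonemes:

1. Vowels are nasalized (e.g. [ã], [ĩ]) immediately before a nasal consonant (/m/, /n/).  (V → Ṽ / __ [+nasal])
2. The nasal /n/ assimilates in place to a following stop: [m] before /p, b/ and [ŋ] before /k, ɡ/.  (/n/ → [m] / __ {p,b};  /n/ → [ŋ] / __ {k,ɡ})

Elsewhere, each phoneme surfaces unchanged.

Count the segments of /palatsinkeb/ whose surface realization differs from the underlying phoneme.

Segments that undergo a rule: /i/ → [ĩ] (rule 1); /n/ → [ŋ] (rule 2).
All other segments surface unchanged.

2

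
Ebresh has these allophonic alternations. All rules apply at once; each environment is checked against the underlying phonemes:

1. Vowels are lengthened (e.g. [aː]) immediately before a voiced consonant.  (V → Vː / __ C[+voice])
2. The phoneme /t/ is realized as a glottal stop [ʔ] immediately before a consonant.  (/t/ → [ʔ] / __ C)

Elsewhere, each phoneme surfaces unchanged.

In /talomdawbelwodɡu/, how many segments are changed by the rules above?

Segments that undergo a rule: /a/ → [aː] (rule 1); /o/ → [oː] (rule 1); /a/ → [aː] (rule 1); /e/ → [eː] (rule 1); /o/ → [oː] (rule 1).
All other segments surface unchanged.

5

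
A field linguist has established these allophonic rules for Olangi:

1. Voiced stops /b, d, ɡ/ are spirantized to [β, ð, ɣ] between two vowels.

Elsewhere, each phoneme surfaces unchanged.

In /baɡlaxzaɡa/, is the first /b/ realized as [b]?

Yes

/b/ — word-initial; rule 1 does not apply here → [b].
The actual realization is [b], which matches [b].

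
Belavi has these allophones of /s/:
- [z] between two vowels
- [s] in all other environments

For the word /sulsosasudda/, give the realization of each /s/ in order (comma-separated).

[s], [s], [z], [z]

Occurrence 1 (position 1): no conditioning environment matches → elsewhere allophone [s].
Occurrence 2 (position 4): no conditioning environment matches → elsewhere allophone [s].
Occurrence 3 (position 6): between two vowels → [z].
Occurrence 4 (position 8): between two vowels → [z].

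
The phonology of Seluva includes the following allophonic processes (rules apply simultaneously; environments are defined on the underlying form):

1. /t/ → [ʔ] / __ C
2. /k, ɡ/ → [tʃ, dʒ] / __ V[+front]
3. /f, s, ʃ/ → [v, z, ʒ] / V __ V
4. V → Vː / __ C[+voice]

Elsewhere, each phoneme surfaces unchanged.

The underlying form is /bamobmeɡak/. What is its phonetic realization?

/b/ — not in any rule's target class → [b].
/a/ (between /b/ and /m/) occurs before a voiced consonant → [aː] by rule 4.
/m/ stays [m].
/o/ meets the environment for rule 4 (before a voiced consonant) → [oː].
/b/ (between /o/ and /m/) is unaffected → [b].
/m/ (between /b/ and /e/) is unaffected → [m].
/e/ (between /m/ and /ɡ/) occurs before a voiced consonant → [eː] by rule 4.
/ɡ/ (between /e/ and /a/): rule 2 targets it, but not before a front vowel → unchanged [ɡ].
/a/ (between /ɡ/ and /k/) fails the environment for rule 4, so it stays [a].
/k/ — word-final; rule 2 does not apply here → [k].

[baːmoːbmeːɡak]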